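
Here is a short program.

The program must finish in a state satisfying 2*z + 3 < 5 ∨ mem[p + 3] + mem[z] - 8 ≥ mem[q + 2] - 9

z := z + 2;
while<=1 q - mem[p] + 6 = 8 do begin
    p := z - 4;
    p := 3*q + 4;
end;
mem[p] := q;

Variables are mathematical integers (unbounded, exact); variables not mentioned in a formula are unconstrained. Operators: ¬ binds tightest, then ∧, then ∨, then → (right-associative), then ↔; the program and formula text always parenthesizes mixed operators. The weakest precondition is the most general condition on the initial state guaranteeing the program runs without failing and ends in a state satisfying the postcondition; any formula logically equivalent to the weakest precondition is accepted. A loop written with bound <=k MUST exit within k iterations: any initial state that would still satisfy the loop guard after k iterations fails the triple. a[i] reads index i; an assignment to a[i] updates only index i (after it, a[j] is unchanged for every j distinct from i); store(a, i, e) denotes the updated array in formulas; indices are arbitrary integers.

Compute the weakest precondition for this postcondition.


Working backward. After the program, the postcondition 2*z + 3 < 5 ∨ mem[p + 3] + mem[z] - 8 ≥ mem[q + 2] - 9 must hold; in canonical form it is 2*z < 2 ∨ mem[p + 3] + mem[z] ≥ mem[q + 2] - 1.
Before mem[p] := q: 2*z < 2 ∨ store(mem, p, q)[p + 3] + store(mem, p, q)[z] ≥ store(mem, p, q)[q + 2] - 1
Before the loop (bound <=1), unroll the exhaustion recursion (WP_0 = exit-now case; WP_j = one more guarded iteration, up to j = 1):
  WP_0: (¬(q = mem[p] + 2)) ∧ (2*z < 2 ∨ store(mem, p, q)[p + 3] + store(mem, p, q)[z] ≥ store(mem, p, q)[q + 2] - 1)
  WP_1: (q = mem[p] + 2 → ((¬(q = mem[3*q + 4] + 2)) ∧ (2*z < 2 ∨ store(mem, 3*q + 4, q)[3*q + 7] + store(mem, 3*q + 4, q)[z] ≥ store(mem, 3*q + 4, q)[q + 2] - 1))) ∧ ((¬(q = mem[p] + 2)) → (2*z < 2 ∨ store(mem, p, q)[p + 3] + store(mem, p, q)[z] ≥ store(mem, p, q)[q + 2] - 1))
So before the loop: (q = mem[p] + 2 → ((¬(q = mem[3*q + 4] + 2)) ∧ (2*z < 2 ∨ store(mem, 3*q + 4, q)[3*q + 7] + store(mem, 3*q + 4, q)[z] ≥ store(mem, 3*q + 4, q)[q + 2] - 1))) ∧ ((¬(q = mem[p] + 2)) → (2*z < 2 ∨ store(mem, p, q)[p + 3] + store(mem, p, q)[z] ≥ store(mem, p, q)[q + 2] - 1))
Before z := z + 2: (q = mem[p] + 2 → ((¬(q = mem[3*q + 4] + 2)) ∧ (2*z < -2 ∨ store(mem, 3*q + 4, q)[3*q + 7] + store(mem, 3*q + 4, q)[z + 2] ≥ store(mem, 3*q + 4, q)[q + 2] - 1))) ∧ ((¬(q = mem[p] + 2)) → (2*z < -2 ∨ store(mem, p, q)[p + 3] + store(mem, p, q)[z + 2] ≥ store(mem, p, q)[q + 2] - 1))
Answer: WP = (q = mem[p] + 2 → ((¬(q = mem[3*q + 4] + 2)) ∧ (2*z < -2 ∨ store(mem, 3*q + 4, q)[3*q + 7] + store(mem, 3*q + 4, q)[z + 2] ≥ store(mem, 3*q + 4, q)[q + 2] - 1))) ∧ ((¬(q = mem[p] + 2)) → (2*z < -2 ∨ store(mem, p, q)[p + 3] + store(mem, p, q)[z + 2] ≥ store(mem, p, q)[q + 2] - 1))


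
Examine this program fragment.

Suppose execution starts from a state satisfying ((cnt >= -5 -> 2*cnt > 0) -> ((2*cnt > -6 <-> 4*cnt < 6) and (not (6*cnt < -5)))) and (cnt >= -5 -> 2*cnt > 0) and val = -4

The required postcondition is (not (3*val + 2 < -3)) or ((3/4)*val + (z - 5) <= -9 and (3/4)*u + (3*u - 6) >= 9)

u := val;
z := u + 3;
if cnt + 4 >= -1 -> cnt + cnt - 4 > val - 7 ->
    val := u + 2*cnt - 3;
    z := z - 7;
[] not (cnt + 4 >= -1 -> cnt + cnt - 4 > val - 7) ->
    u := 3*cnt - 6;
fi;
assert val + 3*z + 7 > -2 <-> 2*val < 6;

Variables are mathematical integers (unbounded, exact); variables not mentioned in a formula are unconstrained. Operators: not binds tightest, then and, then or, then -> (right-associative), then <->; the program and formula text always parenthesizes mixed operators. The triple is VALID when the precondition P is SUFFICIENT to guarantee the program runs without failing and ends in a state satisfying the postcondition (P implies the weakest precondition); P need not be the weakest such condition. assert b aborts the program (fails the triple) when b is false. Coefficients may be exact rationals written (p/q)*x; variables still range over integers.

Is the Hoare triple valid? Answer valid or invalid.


Working backward. After the program, the postcondition (not (3*val + 2 < -3)) or ((3/4)*val + (z - 5) <= -9 and (3/4)*u + (3*u - 6) >= 9) must hold; in canonical form it is (not (3*val < -5)) or ((3/4)*val + z <= -4 and (15/4)*u >= 15).
Before assert val + 3*z + 7 > -2 <-> 2*val < 6: (val + 3*z > -9 <-> 2*val < 6) and ((not (3*val < -5)) or ((3/4)*val + z <= -4 and (15/4)*u >= 15))
Then branch requires (2*cnt + u + 3*z > 15 <-> 4*cnt + 2*u < 12) and ((not (6*cnt + 3*u < 4)) or ((3/2)*cnt + (3/4)*u + z <= 21/4 and (15/4)*u >= 15)); else branch requires (val + 3*z > -9 <-> 2*val < 6) and ((not (3*val < -5)) or ((3/4)*val + z <= -4 and (45/4)*cnt >= 75/2)).
Before the if: ((cnt >= -5 -> 2*cnt > val - 3) -> ((2*cnt + u + 3*z > 15 <-> 4*cnt + 2*u < 12) and ((not (6*cnt + 3*u < 4)) or ((3/2)*cnt + (3/4)*u + z <= 21/4 and (15/4)*u >= 15)))) and ((not (cnt >= -5 -> 2*cnt > val - 3)) -> ((val + 3*z > -9 <-> 2*val < 6) and ((not (3*val < -5)) or ((3/4)*val + z <= -4 and (45/4)*cnt >= 75/2))))
Before z := u + 3: ((cnt >= -5 -> 2*cnt > val - 3) -> ((2*cnt + 4*u > 6 <-> 4*cnt + 2*u < 12) and ((not (6*cnt + 3*u < 4)) or ((3/2)*cnt + (7/4)*u <= 9/4 and (15/4)*u >= 15)))) and ((not (cnt >= -5 -> 2*cnt > val - 3)) -> ((3*u + val > -18 <-> 2*val < 6) and ((not (3*val < -5)) or (u + (3/4)*val <= -7 and (45/4)*cnt >= 75/2))))
Before u := val: ((cnt >= -5 -> 2*cnt > val - 3) -> ((2*cnt + 4*val > 6 <-> 4*cnt + 2*val < 12) and ((not (6*cnt + 3*val < 4)) or ((3/2)*cnt + (7/4)*val <= 9/4 and (15/4)*val >= 15)))) and ((not (cnt >= -5 -> 2*cnt > val - 3)) -> ((4*val > -18 <-> 2*val < 6) and ((not (3*val < -5)) or ((7/4)*val <= -7 and (45/4)*cnt >= 75/2))))
The weakest precondition is ((cnt >= -5 -> 2*cnt > val - 3) -> ((2*cnt + 4*val > 6 <-> 4*cnt + 2*val < 12) and ((not (6*cnt + 3*val < 4)) or ((3/2)*cnt + (7/4)*val <= 9/4 and (15/4)*val >= 15)))) and ((not (cnt >= -5 -> 2*cnt > val - 3)) -> ((4*val > -18 <-> 2*val < 6) and ((not (3*val < -5)) or ((7/4)*val <= -7 and (45/4)*cnt >= 75/2)))).
Check whether ((cnt >= -5 -> 2*cnt > 0) -> ((2*cnt > -6 <-> 4*cnt < 6) and (not (6*cnt < -5)))) and (cnt >= -5 -> 2*cnt > 0) and val = -4 implies it.
Countermodel: at the initial state cnt = 1, val = -4, the precondition holds but the weakest precondition fails.
Answer: invalid


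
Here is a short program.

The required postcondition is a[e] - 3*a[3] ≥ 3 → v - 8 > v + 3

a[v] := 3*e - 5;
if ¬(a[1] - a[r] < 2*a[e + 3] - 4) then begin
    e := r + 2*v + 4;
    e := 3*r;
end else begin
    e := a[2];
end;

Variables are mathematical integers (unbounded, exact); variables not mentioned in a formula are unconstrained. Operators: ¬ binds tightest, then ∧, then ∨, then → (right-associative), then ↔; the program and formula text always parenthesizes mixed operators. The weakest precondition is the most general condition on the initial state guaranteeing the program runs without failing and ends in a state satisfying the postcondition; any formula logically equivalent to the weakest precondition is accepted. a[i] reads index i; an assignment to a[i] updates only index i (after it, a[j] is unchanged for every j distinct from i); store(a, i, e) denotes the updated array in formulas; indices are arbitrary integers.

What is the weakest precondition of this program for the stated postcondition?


Working backward. After the program, the postcondition a[e] - 3*a[3] ≥ 3 → v - 8 > v + 3 must hold; in canonical form it is ¬(a[e] ≥ 3*a[3] + 3).
Then branch requires ¬(a[3*r] ≥ 3*a[3] + 3); else branch requires ¬(a[a[2]] ≥ 3*a[3] + 3).
Before the if: ((¬(a[1] < 2*a[e + 3] + a[r] - 4)) → (¬(a[3*r] ≥ 3*a[3] + 3))) ∧ (a[1] < 2*a[e + 3] + a[r] - 4 → (¬(a[a[2]] ≥ 3*a[3] + 3)))
Before a[v] := 3*e - 5: ((¬(store(a, v, 3*e - 5)[1] < 2*store(a, v, 3*e - 5)[e + 3] + store(a, v, 3*e - 5)[r] - 4)) → (¬(store(a, v, 3*e - 5)[3*r] ≥ 3*store(a, v, 3*e - 5)[3] + 3))) ∧ (store(a, v, 3*e - 5)[1] < 2*store(a, v, 3*e - 5)[e + 3] + store(a, v, 3*e - 5)[r] - 4 → (¬(store(a, v, 3*e - 5)[store(a, v, 3*e - 5)[2]] ≥ 3*store(a, v, 3*e - 5)[3] + 3)))
Answer: WP = ((¬(store(a, v, 3*e - 5)[1] < 2*store(a, v, 3*e - 5)[e + 3] + store(a, v, 3*e - 5)[r] - 4)) → (¬(store(a, v, 3*e - 5)[3*r] ≥ 3*store(a, v, 3*e - 5)[3] + 3))) ∧ (store(a, v, 3*e - 5)[1] < 2*store(a, v, 3*e - 5)[e + 3] + store(a, v, 3*e - 5)[r] - 4 → (¬(store(a, v, 3*e - 5)[store(a, v, 3*e - 5)[2]] ≥ 3*store(a, v, 3*e - 5)[3] + 3)))


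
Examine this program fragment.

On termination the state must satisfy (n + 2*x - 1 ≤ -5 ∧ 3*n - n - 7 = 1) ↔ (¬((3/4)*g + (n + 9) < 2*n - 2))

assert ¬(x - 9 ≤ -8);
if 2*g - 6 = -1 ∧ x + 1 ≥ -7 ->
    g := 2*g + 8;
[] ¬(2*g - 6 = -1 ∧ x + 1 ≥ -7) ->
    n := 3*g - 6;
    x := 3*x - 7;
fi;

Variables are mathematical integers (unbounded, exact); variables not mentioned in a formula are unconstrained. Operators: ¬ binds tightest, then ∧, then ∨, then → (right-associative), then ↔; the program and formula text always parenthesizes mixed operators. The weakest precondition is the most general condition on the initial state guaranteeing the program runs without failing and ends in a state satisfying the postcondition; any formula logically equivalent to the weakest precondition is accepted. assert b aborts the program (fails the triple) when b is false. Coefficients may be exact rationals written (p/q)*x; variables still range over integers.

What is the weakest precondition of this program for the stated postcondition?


Working backward. After the program, the postcondition (n + 2*x - 1 ≤ -5 ∧ 3*n - n - 7 = 1) ↔ (¬((3/4)*g + (n + 9) < 2*n - 2)) must hold; in canonical form it is (n + 2*x ≤ -4 ∧ 2*n = 8) ↔ (¬((3/4)*g < n - 11)).
Then branch requires (n + 2*x ≤ -4 ∧ 2*n = 8) ↔ (¬((3/2)*g < n - 17)); else branch requires (3*g + 6*x ≤ 16 ∧ 6*g = 20) ↔ (¬((9/4)*g > 17)).
Before the if: ((2*g = 5 ∧ x ≥ -8) → ((n + 2*x ≤ -4 ∧ 2*n = 8) ↔ (¬((3/2)*g < n - 17)))) ∧ ((¬(2*g = 5 ∧ x ≥ -8)) → ((3*g + 6*x ≤ 16 ∧ 6*g = 20) ↔ (¬((9/4)*g > 17))))
Before assert ¬(x - 9 ≤ -8): (¬(x ≤ 1)) ∧ ((2*g = 5 ∧ x ≥ -8) → ((n + 2*x ≤ -4 ∧ 2*n = 8) ↔ (¬((3/2)*g < n - 17)))) ∧ ((¬(2*g = 5 ∧ x ≥ -8)) → ((3*g + 6*x ≤ 16 ∧ 6*g = 20) ↔ (¬((9/4)*g > 17))))
Answer: WP = (¬(x ≤ 1)) ∧ ((2*g = 5 ∧ x ≥ -8) → ((n + 2*x ≤ -4 ∧ 2*n = 8) ↔ (¬((3/2)*g < n - 17)))) ∧ ((¬(2*g = 5 ∧ x ≥ -8)) → ((3*g + 6*x ≤ 16 ∧ 6*g = 20) ↔ (¬((9/4)*g > 17))))


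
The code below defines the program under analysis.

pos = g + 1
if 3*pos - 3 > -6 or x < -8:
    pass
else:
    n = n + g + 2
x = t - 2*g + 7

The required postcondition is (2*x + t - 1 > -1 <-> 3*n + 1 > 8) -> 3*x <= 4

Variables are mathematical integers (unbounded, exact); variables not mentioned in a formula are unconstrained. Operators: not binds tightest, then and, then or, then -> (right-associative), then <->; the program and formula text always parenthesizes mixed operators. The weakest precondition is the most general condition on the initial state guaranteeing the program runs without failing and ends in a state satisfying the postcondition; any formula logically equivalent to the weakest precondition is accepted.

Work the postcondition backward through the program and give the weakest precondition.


Working backward. After the program, the postcondition (2*x + t - 1 > -1 <-> 3*n + 1 > 8) -> 3*x <= 4 must hold; in canonical form it is (t + 2*x > 0 <-> 3*n > 7) -> 3*x <= 4.
Before x := t - 2*g + 7: (3*t > 4*g - 14 <-> 3*n > 7) -> 3*t <= 6*g - 17
Then branch requires (3*t > 4*g - 14 <-> 3*n > 7) -> 3*t <= 6*g - 17; else branch requires (3*t > 4*g - 14 <-> 3*g + 3*n > 1) -> 3*t <= 6*g - 17.
Before the if: ((3*pos > -3 or x < -8) -> ((3*t > 4*g - 14 <-> 3*n > 7) -> 3*t <= 6*g - 17)) and ((not (3*pos > -3 or x < -8)) -> ((3*t > 4*g - 14 <-> 3*g + 3*n > 1) -> 3*t <= 6*g - 17))
Before pos := g + 1: ((3*g > -6 or x < -8) -> ((3*t > 4*g - 14 <-> 3*n > 7) -> 3*t <= 6*g - 17)) and ((not (3*g > -6 or x < -8)) -> ((3*t > 4*g - 14 <-> 3*g + 3*n > 1) -> 3*t <= 6*g - 17))
Answer: WP = ((3*g > -6 or x < -8) -> ((3*t > 4*g - 14 <-> 3*n > 7) -> 3*t <= 6*g - 17)) and ((not (3*g > -6 or x < -8)) -> ((3*t > 4*g - 14 <-> 3*g + 3*n > 1) -> 3*t <= 6*g - 17))


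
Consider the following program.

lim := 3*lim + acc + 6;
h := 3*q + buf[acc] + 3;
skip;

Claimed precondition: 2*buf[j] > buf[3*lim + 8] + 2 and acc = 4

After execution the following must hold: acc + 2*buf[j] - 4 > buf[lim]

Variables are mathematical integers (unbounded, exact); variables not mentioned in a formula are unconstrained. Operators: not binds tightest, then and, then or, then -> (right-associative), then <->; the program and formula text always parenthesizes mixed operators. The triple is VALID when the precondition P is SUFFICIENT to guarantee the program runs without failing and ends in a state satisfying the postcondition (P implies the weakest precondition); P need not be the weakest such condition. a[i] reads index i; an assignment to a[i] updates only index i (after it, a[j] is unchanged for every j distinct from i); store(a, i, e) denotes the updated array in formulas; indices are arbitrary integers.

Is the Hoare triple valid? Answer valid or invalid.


Working backward. After the program, the postcondition acc + 2*buf[j] - 4 > buf[lim] must hold; in canonical form it is 2*buf[j] + acc > buf[lim] + 4.
Before skip: 2*buf[j] + acc > buf[lim] + 4
Before h := 3*q + buf[acc] + 3: 2*buf[j] + acc > buf[lim] + 4
Before lim := 3*lim + acc + 6: 2*buf[j] + acc > buf[acc + 3*lim + 6] + 4
The weakest precondition is 2*buf[j] + acc > buf[acc + 3*lim + 6] + 4.
Check whether 2*buf[j] > buf[3*lim + 8] + 2 and acc = 4 implies it.
Countermodel: at the initial state acc = 4, buf = {[5] = 0, [8] = -3, [10] = 17422, elsewhere 17422}, j = 5, lim = 0, the precondition holds but the weakest precondition fails.
Answer: invalid


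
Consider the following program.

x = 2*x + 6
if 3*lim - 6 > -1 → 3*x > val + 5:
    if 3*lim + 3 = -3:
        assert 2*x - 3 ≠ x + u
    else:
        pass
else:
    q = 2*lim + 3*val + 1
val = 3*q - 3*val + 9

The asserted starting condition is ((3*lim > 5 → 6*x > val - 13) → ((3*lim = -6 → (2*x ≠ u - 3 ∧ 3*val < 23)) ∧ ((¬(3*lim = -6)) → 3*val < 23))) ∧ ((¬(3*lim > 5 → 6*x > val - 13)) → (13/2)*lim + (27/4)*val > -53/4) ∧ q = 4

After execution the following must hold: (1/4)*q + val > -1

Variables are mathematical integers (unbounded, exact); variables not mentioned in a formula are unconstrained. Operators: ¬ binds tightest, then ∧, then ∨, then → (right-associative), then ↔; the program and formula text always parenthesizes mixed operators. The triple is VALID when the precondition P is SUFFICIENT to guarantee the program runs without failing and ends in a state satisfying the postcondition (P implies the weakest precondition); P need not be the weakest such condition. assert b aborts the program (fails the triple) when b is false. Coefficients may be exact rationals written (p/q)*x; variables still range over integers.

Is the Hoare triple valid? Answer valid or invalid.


Working backward. After the program, (1/4)*q + val > -1 must hold.
Before val := 3*q - 3*val + 9: (13/4)*q > 3*val - 10
Then branch requires (3*lim = -6 → (x ≠ u + 3 ∧ (13/4)*q > 3*val - 10)) ∧ ((¬(3*lim = -6)) → (13/4)*q > 3*val - 10); else branch requires (13/2)*lim + (27/4)*val > -53/4.
Before the if: ((3*lim > 5 → 3*x > val + 5) → ((3*lim = -6 → (x ≠ u + 3 ∧ (13/4)*q > 3*val - 10)) ∧ ((¬(3*lim = -6)) → (13/4)*q > 3*val - 10))) ∧ ((¬(3*lim > 5 → 3*x > val + 5)) → (13/2)*lim + (27/4)*val > -53/4)
Before x := 2*x + 6: ((3*lim > 5 → 6*x > val - 13) → ((3*lim = -6 → (2*x ≠ u - 3 ∧ (13/4)*q > 3*val - 10)) ∧ ((¬(3*lim = -6)) → (13/4)*q > 3*val - 10))) ∧ ((¬(3*lim > 5 → 6*x > val - 13)) → (13/2)*lim + (27/4)*val > -53/4)
The weakest precondition is ((3*lim > 5 → 6*x > val - 13) → ((3*lim = -6 → (2*x ≠ u - 3 ∧ (13/4)*q > 3*val - 10)) ∧ ((¬(3*lim = -6)) → (13/4)*q > 3*val - 10))) ∧ ((¬(3*lim > 5 → 6*x > val - 13)) → (13/2)*lim + (27/4)*val > -53/4).
Check whether ((3*lim > 5 → 6*x > val - 13) → ((3*lim = -6 → (2*x ≠ u - 3 ∧ 3*val < 23)) ∧ ((¬(3*lim = -6)) → 3*val < 23))) ∧ ((¬(3*lim > 5 → 6*x > val - 13)) → (13/2)*lim + (27/4)*val > -53/4) ∧ q = 4 implies it.
Every state satisfying the precondition satisfies the weakest precondition: the implication holds.
Answer: valid


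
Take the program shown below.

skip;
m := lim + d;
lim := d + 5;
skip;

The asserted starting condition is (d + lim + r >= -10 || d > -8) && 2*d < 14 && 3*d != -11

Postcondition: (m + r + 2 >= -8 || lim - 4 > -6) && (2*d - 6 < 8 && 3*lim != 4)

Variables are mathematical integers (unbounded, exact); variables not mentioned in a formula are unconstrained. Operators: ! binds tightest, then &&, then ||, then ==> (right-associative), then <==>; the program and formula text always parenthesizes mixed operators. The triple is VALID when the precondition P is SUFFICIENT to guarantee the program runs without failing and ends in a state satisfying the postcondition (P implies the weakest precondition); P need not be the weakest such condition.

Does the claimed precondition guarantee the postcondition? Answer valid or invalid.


Working backward. After the program, the postcondition (m + r + 2 >= -8 || lim - 4 > -6) && (2*d - 6 < 8 && 3*lim != 4) must hold; in canonical form it is (m + r >= -10 || lim > -2) && 2*d < 14 && 3*lim != 4.
Before skip: (m + r >= -10 || lim > -2) && 2*d < 14 && 3*lim != 4
Before lim := d + 5: (m + r >= -10 || d > -7) && 2*d < 14 && 3*d != -11
Before m := lim + d: (d + lim + r >= -10 || d > -7) && 2*d < 14 && 3*d != -11
Before skip: (d + lim + r >= -10 || d > -7) && 2*d < 14 && 3*d != -11
The weakest precondition is (d + lim + r >= -10 || d > -7) && 2*d < 14 && 3*d != -11.
Check whether (d + lim + r >= -10 || d > -8) && 2*d < 14 && 3*d != -11 implies it.
Countermodel: at the initial state d = -7, lim = -4, r = 0, the precondition holds but the weakest precondition fails.
Answer: invalid


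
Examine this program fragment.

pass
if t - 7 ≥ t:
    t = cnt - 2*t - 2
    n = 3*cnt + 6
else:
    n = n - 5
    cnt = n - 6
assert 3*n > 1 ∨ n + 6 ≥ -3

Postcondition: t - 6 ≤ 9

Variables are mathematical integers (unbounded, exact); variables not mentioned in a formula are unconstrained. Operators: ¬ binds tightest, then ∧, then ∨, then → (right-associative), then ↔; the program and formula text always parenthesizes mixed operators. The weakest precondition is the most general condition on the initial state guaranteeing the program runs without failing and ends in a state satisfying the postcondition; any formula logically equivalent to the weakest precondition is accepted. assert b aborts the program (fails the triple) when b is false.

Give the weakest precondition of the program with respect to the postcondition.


Working backward. After the program, the postcondition t - 6 ≤ 9 must hold; in canonical form it is t ≤ 15.
Before assert 3*n > 1 ∨ n + 6 ≥ -3: (3*n > 1 ∨ n ≥ -9) ∧ t ≤ 15
Then branch requires (9*cnt > -17 ∨ 3*cnt ≥ -15) ∧ cnt ≤ 2*t + 17; else branch requires (3*n > 16 ∨ n ≥ -4) ∧ t ≤ 15.
Before the if: (3*n > 16 ∨ n ≥ -4) ∧ t ≤ 15
Before skip: (3*n > 16 ∨ n ≥ -4) ∧ t ≤ 15
Answer: WP = (3*n > 16 ∨ n ≥ -4) ∧ t ≤ 15


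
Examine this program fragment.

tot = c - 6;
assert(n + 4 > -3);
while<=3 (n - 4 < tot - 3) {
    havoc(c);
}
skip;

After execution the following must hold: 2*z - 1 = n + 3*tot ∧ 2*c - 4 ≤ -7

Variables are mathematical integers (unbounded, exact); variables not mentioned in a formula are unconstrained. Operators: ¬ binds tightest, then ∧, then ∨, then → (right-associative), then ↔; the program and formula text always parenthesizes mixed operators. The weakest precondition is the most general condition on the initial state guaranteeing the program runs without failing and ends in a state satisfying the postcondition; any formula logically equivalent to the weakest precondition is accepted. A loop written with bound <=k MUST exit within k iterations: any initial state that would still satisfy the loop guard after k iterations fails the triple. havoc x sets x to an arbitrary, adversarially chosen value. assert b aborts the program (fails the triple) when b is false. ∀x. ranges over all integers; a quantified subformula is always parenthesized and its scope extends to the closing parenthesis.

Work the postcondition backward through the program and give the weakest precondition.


Working backward. After the program, the postcondition 2*z - 1 = n + 3*tot ∧ 2*c - 4 ≤ -7 must hold; in canonical form it is 2*z = n + 3*tot + 1 ∧ 2*c ≤ -3.
Before skip: 2*z = n + 3*tot + 1 ∧ 2*c ≤ -3
Before the loop (bound <=3), unroll the exhaustion recursion (WP_0 = exit-now case; WP_j = one more guarded iteration, up to j = 3):
  WP_0: (¬(n < tot + 1)) ∧ 2*z = n + 3*tot + 1 ∧ 2*c ≤ -3
  WP_1: (n < tot + 1 → (∀c_1. ((¬(n < tot + 1)) ∧ 2*z = n + 3*tot + 1 ∧ 2*c_1 ≤ -3))) ∧ ((¬(n < tot + 1)) → (2*z = n + 3*tot + 1 ∧ 2*c ≤ -3))
  WP_2: (n < tot + 1 → (∀c_2. ((n < tot + 1 → (∀c_1. ((¬(n < tot + 1)) ∧ 2*z = n + 3*tot + 1 ∧ 2*c_1 ≤ -3))) ∧ ((¬(n < tot + 1)) → (2*z = n + 3*tot + 1 ∧ 2*c_2 ≤ -3))))) ∧ ((¬(n < tot + 1)) → (2*z = n + 3*tot + 1 ∧ 2*c ≤ -3))
  WP_3: (n < tot + 1 → (∀c_3. ((n < tot + 1 → (∀c_2. ((n < tot + 1 → (∀c_1. ((¬(n < tot + 1)) ∧ 2*z = n + 3*tot + 1 ∧ 2*c_1 ≤ -3))) ∧ ((¬(n < tot + 1)) → (2*z = n + 3*tot + 1 ∧ 2*c_2 ≤ -3))))) ∧ ((¬(n < tot + 1)) → (2*z = n + 3*tot + 1 ∧ 2*c_3 ≤ -3))))) ∧ ((¬(n < tot + 1)) → (2*z = n + 3*tot + 1 ∧ 2*c ≤ -3))
So before the loop: (n < tot + 1 → (∀c_3. ((n < tot + 1 → (∀c_2. ((n < tot + 1 → (∀c_1. ((¬(n < tot + 1)) ∧ 2*z = n + 3*tot + 1 ∧ 2*c_1 ≤ -3))) ∧ ((¬(n < tot + 1)) → (2*z = n + 3*tot + 1 ∧ 2*c_2 ≤ -3))))) ∧ ((¬(n < tot + 1)) → (2*z = n + 3*tot + 1 ∧ 2*c_3 ≤ -3))))) ∧ ((¬(n < tot + 1)) → (2*z = n + 3*tot + 1 ∧ 2*c ≤ -3))
Before assert n + 4 > -3: n > -7 ∧ (n < tot + 1 → (∀c_3. ((n < tot + 1 → (∀c_2. ((n < tot + 1 → (∀c_1. ((¬(n < tot + 1)) ∧ 2*z = n + 3*tot + 1 ∧ 2*c_1 ≤ -3))) ∧ ((¬(n < tot + 1)) → (2*z = n + 3*tot + 1 ∧ 2*c_2 ≤ -3))))) ∧ ((¬(n < tot + 1)) → (2*z = n + 3*tot + 1 ∧ 2*c_3 ≤ -3))))) ∧ ((¬(n < tot + 1)) → (2*z = n + 3*tot + 1 ∧ 2*c ≤ -3))
Before tot := c - 6: n > -7 ∧ (n < c - 5 → (∀c_3. ((n < c - 5 → (∀c_2. ((n < c - 5 → (∀c_1. ((¬(n < c - 5)) ∧ 2*z = 3*c + n - 17 ∧ 2*c_1 ≤ -3))) ∧ ((¬(n < c - 5)) → (2*z = 3*c + n - 17 ∧ 2*c_2 ≤ -3))))) ∧ ((¬(n < c - 5)) → (2*z = 3*c + n - 17 ∧ 2*c_3 ≤ -3))))) ∧ ((¬(n < c - 5)) → (2*z = 3*c + n - 17 ∧ 2*c ≤ -3))
Answer: WP = n > -7 ∧ (n < c - 5 → (∀c_3. ((n < c - 5 → (∀c_2. ((n < c - 5 → (∀c_1. ((¬(n < c - 5)) ∧ 2*z = 3*c + n - 17 ∧ 2*c_1 ≤ -3))) ∧ ((¬(n < c - 5)) → (2*z = 3*c + n - 17 ∧ 2*c_2 ≤ -3))))) ∧ ((¬(n < c - 5)) → (2*z = 3*c + n - 17 ∧ 2*c_3 ≤ -3))))) ∧ ((¬(n < c - 5)) → (2*z = 3*c + n - 17 ∧ 2*c ≤ -3))


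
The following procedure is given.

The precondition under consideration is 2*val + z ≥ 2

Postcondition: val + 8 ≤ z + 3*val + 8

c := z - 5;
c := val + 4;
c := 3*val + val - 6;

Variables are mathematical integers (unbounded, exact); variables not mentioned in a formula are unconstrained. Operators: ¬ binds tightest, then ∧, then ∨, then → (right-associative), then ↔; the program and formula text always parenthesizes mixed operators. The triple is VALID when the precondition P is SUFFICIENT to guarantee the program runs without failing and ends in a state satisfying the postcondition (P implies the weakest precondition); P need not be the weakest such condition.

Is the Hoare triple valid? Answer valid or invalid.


Working backward. After the program, the postcondition val + 8 ≤ z + 3*val + 8 must hold; in canonical form it is 2*val + z ≥ 0.
Before c := 3*val + val - 6: 2*val + z ≥ 0
Before c := val + 4: 2*val + z ≥ 0
Before c := z - 5: 2*val + z ≥ 0
The weakest precondition is 2*val + z ≥ 0.
Check whether 2*val + z ≥ 2 implies it.
Every state satisfying the precondition satisfies the weakest precondition: the implication holds.
Answer: valid


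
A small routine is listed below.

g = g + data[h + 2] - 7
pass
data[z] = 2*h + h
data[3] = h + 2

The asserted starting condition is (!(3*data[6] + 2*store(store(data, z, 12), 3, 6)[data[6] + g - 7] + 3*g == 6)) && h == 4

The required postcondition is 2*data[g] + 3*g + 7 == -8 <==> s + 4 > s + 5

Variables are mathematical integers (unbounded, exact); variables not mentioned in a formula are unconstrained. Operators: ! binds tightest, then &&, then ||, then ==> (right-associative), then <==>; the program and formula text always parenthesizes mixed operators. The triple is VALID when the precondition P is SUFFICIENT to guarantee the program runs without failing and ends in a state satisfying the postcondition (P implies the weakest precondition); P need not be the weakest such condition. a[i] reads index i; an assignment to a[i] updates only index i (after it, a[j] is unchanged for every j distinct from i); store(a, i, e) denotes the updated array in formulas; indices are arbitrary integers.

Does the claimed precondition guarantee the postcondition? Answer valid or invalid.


Working backward. After the program, the postcondition 2*data[g] + 3*g + 7 == -8 <==> s + 4 > s + 5 must hold; in canonical form it is !(2*data[g] + 3*g == -15).
Before data[3] := h + 2: !(2*store(data, 3, h + 2)[g] + 3*g == -15)
Before data[z] := 2*h + h: !(2*store(store(data, z, 3*h), 3, h + 2)[g] + 3*g == -15)
Before skip: !(2*store(store(data, z, 3*h), 3, h + 2)[g] + 3*g == -15)
Before g := g + data[h + 2] - 7: !(3*data[h + 2] + 2*store(store(data, z, 3*h), 3, h + 2)[data[h + 2] + g - 7] + 3*g == 6)
The weakest precondition is !(3*data[h + 2] + 2*store(store(data, z, 3*h), 3, h + 2)[data[h + 2] + g - 7] + 3*g == 6).
Check whether (!(3*data[6] + 2*store(store(data, z, 12), 3, 6)[data[6] + g - 7] + 3*g == 6)) && h == 4 implies it.
Every state satisfying the precondition satisfies the weakest precondition: the implication holds.
Answer: valid


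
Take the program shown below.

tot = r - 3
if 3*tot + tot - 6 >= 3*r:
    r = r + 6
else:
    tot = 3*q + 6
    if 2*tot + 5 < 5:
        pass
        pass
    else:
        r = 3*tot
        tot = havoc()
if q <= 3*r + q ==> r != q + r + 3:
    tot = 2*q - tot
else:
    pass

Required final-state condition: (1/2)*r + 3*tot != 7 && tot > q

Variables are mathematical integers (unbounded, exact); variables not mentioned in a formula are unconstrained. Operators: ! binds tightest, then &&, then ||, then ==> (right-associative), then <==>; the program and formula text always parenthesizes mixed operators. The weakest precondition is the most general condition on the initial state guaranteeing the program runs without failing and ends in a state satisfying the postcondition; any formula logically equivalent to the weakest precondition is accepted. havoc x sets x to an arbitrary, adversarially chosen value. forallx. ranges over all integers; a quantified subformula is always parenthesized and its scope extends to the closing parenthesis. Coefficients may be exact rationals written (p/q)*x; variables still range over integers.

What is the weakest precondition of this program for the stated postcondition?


Working backward. After the program, (1/2)*r + 3*tot != 7 && tot > q must hold.
Then branch requires 6*q + (1/2)*r != 3*tot + 7 && q > tot; else branch requires (1/2)*r + 3*tot != 7 && tot > q.
Before the if: ((3*r >= 0 ==> q != -3) ==> (6*q + (1/2)*r != 3*tot + 7 && q > tot)) && ((!(3*r >= 0 ==> q != -3)) ==> ((1/2)*r + 3*tot != 7 && tot > q))
Then branch requires ((3*r >= -18 ==> q != -3) ==> (6*q + (1/2)*r != 3*tot + 4 && q > tot)) && ((!(3*r >= -18 ==> q != -3)) ==> ((1/2)*r + 3*tot != 4 && tot > q)); else branch requires (6*q < -12 ==> (((3*r >= 0 ==> q != -3) ==> ((1/2)*r != 3*q + 25 && 2*q < -6)) && ((!(3*r >= 0 ==> q != -3)) ==> (9*q + (1/2)*r != -11 && 2*q > -6)))) && ((!(6*q < -12)) ==> (forall tot_1. (((27*q >= -54 ==> q != -3) ==> ((21/2)*q != 3*tot_1 - 2 && q > tot_1)) && ((!(27*q >= -54 ==> q != -3)) ==> ((9/2)*q + 3*tot_1 != -2 && tot_1 > q))))).
Before the if: (4*tot >= 3*r + 6 ==> (((3*r >= -18 ==> q != -3) ==> (6*q + (1/2)*r != 3*tot + 4 && q > tot)) && ((!(3*r >= -18 ==> q != -3)) ==> ((1/2)*r + 3*tot != 4 && tot > q)))) && ((!(4*tot >= 3*r + 6)) ==> ((6*q < -12 ==> (((3*r >= 0 ==> q != -3) ==> ((1/2)*r != 3*q + 25 && 2*q < -6)) && ((!(3*r >= 0 ==> q != -3)) ==> (9*q + (1/2)*r != -11 && 2*q > -6)))) && ((!(6*q < -12)) ==> (forall tot_1. (((27*q >= -54 ==> q != -3) ==> ((21/2)*q != 3*tot_1 - 2 && q > tot_1)) && ((!(27*q >= -54 ==> q != -3)) ==> ((9/2)*q + 3*tot_1 != -2 && tot_1 > q)))))))
Before tot := r - 3: (r >= 18 ==> (((3*r >= -18 ==> q != -3) ==> (6*q != (5/2)*r - 5 && q > r - 3)) && ((!(3*r >= -18 ==> q != -3)) ==> ((7/2)*r != 13 && r > q + 3)))) && ((!(r >= 18)) ==> ((6*q < -12 ==> (((3*r >= 0 ==> q != -3) ==> ((1/2)*r != 3*q + 25 && 2*q < -6)) && ((!(3*r >= 0 ==> q != -3)) ==> (9*q + (1/2)*r != -11 && 2*q > -6)))) && ((!(6*q < -12)) ==> (forall tot_1. (((27*q >= -54 ==> q != -3) ==> ((21/2)*q != 3*tot_1 - 2 && q > tot_1)) && ((!(27*q >= -54 ==> q != -3)) ==> ((9/2)*q + 3*tot_1 != -2 && tot_1 > q)))))))
Answer: WP = (r >= 18 ==> (((3*r >= -18 ==> q != -3) ==> (6*q != (5/2)*r - 5 && q > r - 3)) && ((!(3*r >= -18 ==> q != -3)) ==> ((7/2)*r != 13 && r > q + 3)))) && ((!(r >= 18)) ==> ((6*q < -12 ==> (((3*r >= 0 ==> q != -3) ==> ((1/2)*r != 3*q + 25 && 2*q < -6)) && ((!(3*r >= 0 ==> q != -3)) ==> (9*q + (1/2)*r != -11 && 2*q > -6)))) && ((!(6*q < -12)) ==> (forall tot_1. (((27*q >= -54 ==> q != -3) ==> ((21/2)*q != 3*tot_1 - 2 && q > tot_1)) && ((!(27*q >= -54 ==> q != -3)) ==> ((9/2)*q + 3*tot_1 != -2 && tot_1 > q)))))))


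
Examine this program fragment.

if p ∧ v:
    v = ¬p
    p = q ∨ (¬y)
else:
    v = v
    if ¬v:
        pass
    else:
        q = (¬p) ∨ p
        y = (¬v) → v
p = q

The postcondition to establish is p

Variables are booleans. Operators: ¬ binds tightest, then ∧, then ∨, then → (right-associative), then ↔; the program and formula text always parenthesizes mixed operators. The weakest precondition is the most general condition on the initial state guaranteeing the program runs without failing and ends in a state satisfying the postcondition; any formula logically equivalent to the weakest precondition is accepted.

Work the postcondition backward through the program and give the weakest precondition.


Working backward. After the program, p must hold.
Before p := q: q
Then branch requires q; else branch requires (¬v) → q.
Before the if: ((p ∧ v) → q) ∧ ((¬(p ∧ v)) → ((¬v) → q))
Answer: WP = ((p ∧ v) → q) ∧ ((¬(p ∧ v)) → ((¬v) → q))


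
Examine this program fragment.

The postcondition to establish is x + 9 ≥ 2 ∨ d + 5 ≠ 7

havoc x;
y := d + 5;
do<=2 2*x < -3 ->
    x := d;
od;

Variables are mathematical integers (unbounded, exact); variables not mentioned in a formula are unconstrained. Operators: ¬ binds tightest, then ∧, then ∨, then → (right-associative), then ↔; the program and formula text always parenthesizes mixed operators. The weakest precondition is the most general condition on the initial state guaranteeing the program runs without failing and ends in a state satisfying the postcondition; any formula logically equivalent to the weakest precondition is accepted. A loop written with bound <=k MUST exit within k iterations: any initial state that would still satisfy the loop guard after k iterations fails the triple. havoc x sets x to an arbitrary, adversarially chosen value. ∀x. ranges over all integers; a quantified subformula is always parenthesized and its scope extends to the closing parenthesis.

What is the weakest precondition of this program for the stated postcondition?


Working backward. After the program, the postcondition x + 9 ≥ 2 ∨ d + 5 ≠ 7 must hold; in canonical form it is x ≥ -7 ∨ d ≠ 2.
Before the loop (bound <=2), unroll the exhaustion recursion (WP_0 = exit-now case; WP_j = one more guarded iteration, up to j = 2):
  WP_0: (¬(2*x < -3)) ∧ (x ≥ -7 ∨ d ≠ 2)
  WP_1: (2*x < -3 → ((¬(2*d < -3)) ∧ (d ≥ -7 ∨ d ≠ 2))) ∧ ((¬(2*x < -3)) → (x ≥ -7 ∨ d ≠ 2))
  WP_2: (2*x < -3 → ((2*d < -3 → ((¬(2*d < -3)) ∧ (d ≥ -7 ∨ d ≠ 2))) ∧ ((¬(2*d < -3)) → (d ≥ -7 ∨ d ≠ 2)))) ∧ ((¬(2*x < -3)) → (x ≥ -7 ∨ d ≠ 2))
So before the loop: (2*x < -3 → ((2*d < -3 → ((¬(2*d < -3)) ∧ (d ≥ -7 ∨ d ≠ 2))) ∧ ((¬(2*d < -3)) → (d ≥ -7 ∨ d ≠ 2)))) ∧ ((¬(2*x < -3)) → (x ≥ -7 ∨ d ≠ 2))
Before y := d + 5: (2*x < -3 → ((2*d < -3 → ((¬(2*d < -3)) ∧ (d ≥ -7 ∨ d ≠ 2))) ∧ ((¬(2*d < -3)) → (d ≥ -7 ∨ d ≠ 2)))) ∧ ((¬(2*x < -3)) → (x ≥ -7 ∨ d ≠ 2))
Before havoc x: ∀x_1. ((2*x_1 < -3 → ((2*d < -3 → ((¬(2*d < -3)) ∧ (d ≥ -7 ∨ d ≠ 2))) ∧ ((¬(2*d < -3)) → (d ≥ -7 ∨ d ≠ 2)))) ∧ ((¬(2*x_1 < -3)) → (x_1 ≥ -7 ∨ d ≠ 2)))
Answer: WP = ∀x_1. ((2*x_1 < -3 → ((2*d < -3 → ((¬(2*d < -3)) ∧ (d ≥ -7 ∨ d ≠ 2))) ∧ ((¬(2*d < -3)) → (d ≥ -7 ∨ d ≠ 2)))) ∧ ((¬(2*x_1 < -3)) → (x_1 ≥ -7 ∨ d ≠ 2)))


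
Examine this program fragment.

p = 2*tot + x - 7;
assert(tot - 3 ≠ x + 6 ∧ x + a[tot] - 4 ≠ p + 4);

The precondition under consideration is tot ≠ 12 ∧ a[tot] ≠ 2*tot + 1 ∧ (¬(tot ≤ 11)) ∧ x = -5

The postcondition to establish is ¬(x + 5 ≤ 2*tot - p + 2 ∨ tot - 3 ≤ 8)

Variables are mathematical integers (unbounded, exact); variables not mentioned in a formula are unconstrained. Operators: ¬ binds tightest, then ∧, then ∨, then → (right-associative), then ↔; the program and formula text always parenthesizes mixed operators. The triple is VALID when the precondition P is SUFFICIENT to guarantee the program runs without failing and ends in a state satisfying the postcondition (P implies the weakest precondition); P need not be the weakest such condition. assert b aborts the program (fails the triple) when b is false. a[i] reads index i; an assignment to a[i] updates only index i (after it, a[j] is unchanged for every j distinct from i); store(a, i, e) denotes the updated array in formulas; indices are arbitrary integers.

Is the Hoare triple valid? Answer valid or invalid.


Working backward. After the program, the postcondition ¬(x + 5 ≤ 2*tot - p + 2 ∨ tot - 3 ≤ 8) must hold; in canonical form it is ¬(p + x ≤ 2*tot - 3 ∨ tot ≤ 11).
Before assert tot - 3 ≠ x + 6 ∧ x + a[tot] - 4 ≠ p + 4: tot ≠ x + 9 ∧ a[tot] + x ≠ p + 8 ∧ (¬(p + x ≤ 2*tot - 3 ∨ tot ≤ 11))
Before p := 2*tot + x - 7: tot ≠ x + 9 ∧ a[tot] ≠ 2*tot + 1 ∧ (¬(2*x ≤ 4 ∨ tot ≤ 11))
The weakest precondition is tot ≠ x + 9 ∧ a[tot] ≠ 2*tot + 1 ∧ (¬(2*x ≤ 4 ∨ tot ≤ 11)).
Check whether tot ≠ 12 ∧ a[tot] ≠ 2*tot + 1 ∧ (¬(tot ≤ 11)) ∧ x = -5 implies it.
Countermodel: at the initial state a = {[13] = 28, elsewhere 28}, tot = 13, x = -5, the precondition holds but the weakest precondition fails.
Answer: invalid


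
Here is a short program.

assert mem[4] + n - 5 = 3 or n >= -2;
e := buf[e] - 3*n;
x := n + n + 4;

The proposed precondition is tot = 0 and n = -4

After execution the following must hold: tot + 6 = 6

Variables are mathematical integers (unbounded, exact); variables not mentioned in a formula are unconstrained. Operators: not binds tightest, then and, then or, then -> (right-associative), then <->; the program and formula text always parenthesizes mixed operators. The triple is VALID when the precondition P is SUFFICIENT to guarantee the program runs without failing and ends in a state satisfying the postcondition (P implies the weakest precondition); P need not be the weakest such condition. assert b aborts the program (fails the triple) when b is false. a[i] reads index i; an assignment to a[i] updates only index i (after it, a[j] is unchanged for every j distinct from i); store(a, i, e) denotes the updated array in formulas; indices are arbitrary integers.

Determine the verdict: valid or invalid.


Working backward. After the program, the postcondition tot + 6 = 6 must hold; in canonical form it is tot = 0.
Before x := n + n + 4: tot = 0
Before e := buf[e] - 3*n: tot = 0
Before assert mem[4] + n - 5 = 3 or n >= -2: (mem[4] + n = 8 or n >= -2) and tot = 0
The weakest precondition is (mem[4] + n = 8 or n >= -2) and tot = 0.
Check whether tot = 0 and n = -4 implies it.
Countermodel: at the initial state mem = {[4] = 13, elsewhere 13}, n = -4, tot = 0, the precondition holds but the weakest precondition fails.
Answer: invalid


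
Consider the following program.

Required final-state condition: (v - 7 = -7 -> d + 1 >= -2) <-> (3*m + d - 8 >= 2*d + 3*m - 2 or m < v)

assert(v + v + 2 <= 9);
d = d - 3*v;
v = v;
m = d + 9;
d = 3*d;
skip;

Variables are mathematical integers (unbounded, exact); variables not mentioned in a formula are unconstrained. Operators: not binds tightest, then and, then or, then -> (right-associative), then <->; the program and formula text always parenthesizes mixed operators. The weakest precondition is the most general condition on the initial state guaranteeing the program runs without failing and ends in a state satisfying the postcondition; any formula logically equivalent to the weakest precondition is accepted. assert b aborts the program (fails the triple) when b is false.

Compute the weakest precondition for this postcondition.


Working backward. After the program, the postcondition (v - 7 = -7 -> d + 1 >= -2) <-> (3*m + d - 8 >= 2*d + 3*m - 2 or m < v) must hold; in canonical form it is (v = 0 -> d >= -3) <-> (d <= -6 or m < v).
Before skip: (v = 0 -> d >= -3) <-> (d <= -6 or m < v)
Before d := 3*d: (v = 0 -> 3*d >= -3) <-> (3*d <= -6 or m < v)
Before m := d + 9: (v = 0 -> 3*d >= -3) <-> (3*d <= -6 or d < v - 9)
Before v := v: (v = 0 -> 3*d >= -3) <-> (3*d <= -6 or d < v - 9)
Before d := d - 3*v: (v = 0 -> 3*d >= 9*v - 3) <-> (3*d <= 9*v - 6 or d < 4*v - 9)
Before assert v + v + 2 <= 9: 2*v <= 7 and ((v = 0 -> 3*d >= 9*v - 3) <-> (3*d <= 9*v - 6 or d < 4*v - 9))
Answer: WP = 2*v <= 7 and ((v = 0 -> 3*d >= 9*v - 3) <-> (3*d <= 9*v - 6 or d < 4*v - 9))


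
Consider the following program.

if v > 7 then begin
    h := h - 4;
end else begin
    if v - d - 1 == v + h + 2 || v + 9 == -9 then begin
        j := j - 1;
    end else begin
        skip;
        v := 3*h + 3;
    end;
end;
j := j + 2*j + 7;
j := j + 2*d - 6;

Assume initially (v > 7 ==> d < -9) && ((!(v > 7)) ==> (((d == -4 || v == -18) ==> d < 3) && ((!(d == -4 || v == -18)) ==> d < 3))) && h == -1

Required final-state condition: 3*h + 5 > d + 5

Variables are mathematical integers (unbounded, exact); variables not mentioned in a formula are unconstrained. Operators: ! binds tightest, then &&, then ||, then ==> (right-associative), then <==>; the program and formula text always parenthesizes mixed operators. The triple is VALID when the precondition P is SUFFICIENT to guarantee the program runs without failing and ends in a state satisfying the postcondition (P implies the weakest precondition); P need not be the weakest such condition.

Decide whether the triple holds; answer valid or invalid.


Working backward. After the program, the postcondition 3*h + 5 > d + 5 must hold; in canonical form it is 3*h > d.
Before j := j + 2*d - 6: 3*h > d
Before j := j + 2*j + 7: 3*h > d
Then branch requires 3*h > d + 12; else branch requires ((d + h == -3 || v == -18) ==> 3*h > d) && ((!(d + h == -3 || v == -18)) ==> 3*h > d).
Before the if: (v > 7 ==> 3*h > d + 12) && ((!(v > 7)) ==> (((d + h == -3 || v == -18) ==> 3*h > d) && ((!(d + h == -3 || v == -18)) ==> 3*h > d)))
The weakest precondition is (v > 7 ==> 3*h > d + 12) && ((!(v > 7)) ==> (((d + h == -3 || v == -18) ==> 3*h > d) && ((!(d + h == -3 || v == -18)) ==> 3*h > d))).
Check whether (v > 7 ==> d < -9) && ((!(v > 7)) ==> (((d == -4 || v == -18) ==> d < 3) && ((!(d == -4 || v == -18)) ==> d < 3))) && h == -1 implies it.
Countermodel: at the initial state d = -3, h = -1, v = -19, the precondition holds but the weakest precondition fails.
Answer: invalid
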